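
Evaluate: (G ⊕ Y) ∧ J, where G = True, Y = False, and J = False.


G = True, Y = False, J = False
Step 1: G ⊕ Y = True XOR False = True
Step 2: True ∧ J = True AND False = False
XOR true when exactly one of G,Y is true; then AND with J.

False


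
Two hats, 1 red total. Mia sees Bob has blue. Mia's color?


Total red = 1, Bob = blue
Red accounted for: 0
Remaining for Mia: 1
Mia's hat is red.

red


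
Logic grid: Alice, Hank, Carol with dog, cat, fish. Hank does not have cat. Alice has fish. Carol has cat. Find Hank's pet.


From clues:
  Carol → cat
  Alice → fish
By elimination, Hank gets the remaining.

dog


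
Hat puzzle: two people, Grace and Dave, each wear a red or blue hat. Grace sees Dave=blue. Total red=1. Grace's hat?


Total red = 1, Dave = blue
Red accounted for: 0
Remaining for Grace: 1
Grace's hat is red.

red


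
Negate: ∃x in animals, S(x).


Original: ∃x S(x)
Rule: ¬∀→∃, ¬∃→∀, negate predicate.
Negation: ∀x ¬S(x)

∀x ¬S(x)


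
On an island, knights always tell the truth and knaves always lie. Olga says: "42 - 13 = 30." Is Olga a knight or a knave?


Statement: "42 - 13 = 30."
Actual: 42 - 13 = 29
Claimed: 30
Statement is FALSE → Olga lies → Knave

Knave


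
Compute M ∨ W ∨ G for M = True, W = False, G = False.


M = True, W = False, G = False
Step 1: M ∨ W = True OR False = True
Step 2: True ∨ G = True OR False = True
OR is true when at least one operand is true.

True


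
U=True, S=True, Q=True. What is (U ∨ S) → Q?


U = True, S = True, Q = True
Expression: (U ∨ S) → Q
Step 1: U ∨ S = True OR True = True
Step 2: (True) → Q = True → True (false only if antecedent True and consequent False) = True

True


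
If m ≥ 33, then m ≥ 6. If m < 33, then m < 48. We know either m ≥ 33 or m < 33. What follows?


Constructive dilemma: (P → Q) ∧ (R → S), P ∨ R ⊢ Q ∨ S
Premise 1: m ≥ 33 → m ≥ 6
Premise 2: m < 33 → m < 48
Premise 3: m ≥ 33 ∨ m < 33
Case 1: Assuming m ≥ 33, then by Premise 1, m ≥ 6.
Case 2: Assuming m < 33, then by Premise 2, m < 48.
Since one of m ≥ 33 or m < 33 must hold, we get m ≥ 6 or m < 48.

m ≥ 6 or m < 48.


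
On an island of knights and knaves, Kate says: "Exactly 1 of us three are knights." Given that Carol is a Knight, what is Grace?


Kate claims exactly 1 knights among Kate, Carol, Grace.
Given: Carol is a Knight.

Case 1: Kate is a Knight (tells truth)
  Then exactly 1 of the three are knights.
  Counting Kate, Carol: 2 knight(s) so far. Need -1 more → impossible.
Case 2: Kate is a Knave (lies)
  Then the count is NOT 1.
  If Grace = Knave, count = 1 = 1 → claim would be true, contradicts lie.
  If Grace = Knight, count = 2 ≠ 1 → lie confirmed ✓

Grace is a Knight.

Knight


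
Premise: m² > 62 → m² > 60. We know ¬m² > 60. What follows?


Modus tollens: P → Q, ¬Q ⊢ ¬P
P: m² > 62
Q: m² > 60
We have P → Q and Q is false.
By modus tollens, P must be false.

It is not the case that m² > 62


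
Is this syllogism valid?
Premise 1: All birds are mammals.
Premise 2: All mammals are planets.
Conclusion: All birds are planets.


Premise 1: All birds are mammals.
Premise 2: All mammals are planets.
Conclusion: All birds are planets.
Barbara syllogism (AAA-1): All A are B, All B are C → All A are C.
Middle term (mammals) distributed in premise 2.

Valid


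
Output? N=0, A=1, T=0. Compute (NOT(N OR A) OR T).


N OR A = 1
NOT(1) = 0
0 OR 0 = 0

0


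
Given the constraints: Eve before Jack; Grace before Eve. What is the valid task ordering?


Constraints: Eve before Jack; Grace before Eve
Method: repeatedly schedule the remaining task that has no remaining task required before it.
  Step 1: remaining {Eve, Grace, Jack}; every task except Grace still has a predecessor pending → schedule Grace.
  Step 2: remaining {Eve, Jack}; every task except Eve still has a predecessor pending → schedule Eve.
  Step 3: only Jack remains → schedule Jack.
Resulting order:

Grace → Eve → Jack


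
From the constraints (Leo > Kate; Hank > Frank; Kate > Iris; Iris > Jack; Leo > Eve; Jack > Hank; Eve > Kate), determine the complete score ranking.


Constraints: Leo > Kate; Hank > Frank; Kate > Iris; Iris > Jack; Leo > Eve; Jack > Hank; Eve > Kate
Method: at each step, the next-highest is the one remaining person who never appears on the smaller side of a constraint between remaining people.
  Step 1: remaining {Hank, Iris, Eve, Frank, Kate, Leo, Jack}; on the smaller side: {Hank, Iris, Eve, Frank, Kate, Jack} → Leo is next (Leo > Kate; Leo > Eve).
  Step 2: remaining {Hank, Iris, Eve, Frank, Kate, Jack}; on the smaller side: {Hank, Iris, Frank, Kate, Jack} → Eve is next (Eve > Kate).
  Step 3: remaining {Hank, Iris, Frank, Kate, Jack}; on the smaller side: {Hank, Iris, Frank, Jack} → Kate is next (Kate > Iris).
  Step 4: remaining {Hank, Iris, Frank, Jack}; on the smaller side: {Hank, Frank, Jack} → Iris is next (Iris > Jack).
  Step 5: remaining {Hank, Frank, Jack}; on the smaller side: {Hank, Frank} → Jack is next (Jack > Hank).
  Step 6: remaining {Hank, Frank}; on the smaller side: {Frank} → Hank is next (Hank > Frank).
  Step 7: only Frank remains → lowest.
Final ranking (highest to lowest):

Leo > Eve > Kate > Iris > Jack > Hank > Frank


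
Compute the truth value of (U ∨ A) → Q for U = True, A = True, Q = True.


U = True, A = True, Q = True
Step 1: U ∨ A = True OR True = True
Step 2: (True) → Q: false only when antecedent=True and Q=False.
Result: True

True


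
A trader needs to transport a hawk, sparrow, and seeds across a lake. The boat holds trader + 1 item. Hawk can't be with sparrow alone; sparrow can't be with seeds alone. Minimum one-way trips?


1. trader+sparrow → 2. trader ← 3. trader+hawk → 4. trader+sparrow ← 5. trader+seeds → 6. trader ← 7. trader+sparrow →
Minimum trips = 7

7


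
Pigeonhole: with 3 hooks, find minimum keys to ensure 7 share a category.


Pigeonhole: to guarantee k in one of n categories, need (k-1)×n + 1.
k = 7, n = 3
Minimum = (7-1) × 3 + 1 = 6 × 3 + 1

19


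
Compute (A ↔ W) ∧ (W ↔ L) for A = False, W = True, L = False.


A = False, W = True, L = False
Step 1: A ↔ W is true when A and W have the same value. Result: False
Step 2: W ↔ L is true when W and L have the same value. Result: False
Step 3: False ∧ False = False

False


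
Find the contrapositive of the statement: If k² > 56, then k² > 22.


Original: If k² > 56, then k² > 22
Contrapositive: If ¬Q, then ¬P
Negate Q: not (k² > 22)
Negate P: not (k² > 56)

If not (k² > 22), then not (k² > 56).


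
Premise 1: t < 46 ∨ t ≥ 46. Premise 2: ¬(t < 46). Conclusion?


Disjunctive syllogism: P ∨ Q, ¬P ⊢ Q
Disjunction: t < 46 ∨ t ≥ 46
We know it is not the case that t < 46.
By disjunctive syllogism, the other disjunct must be true.

t ≥ 46


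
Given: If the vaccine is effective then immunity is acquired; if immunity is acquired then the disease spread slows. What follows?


Hypothetical syllogism: P → Q, Q → R ⊢ P → R
Premise 1: the vaccine is effective → immunity is acquired
Premise 2: immunity is acquired → the disease spread slows
Chain the implications: the middle term (immunity is acquired) links the two.
Conclusion: If the vaccine is effective, then the disease spread slows.

If the vaccine is effective, then the disease spread slows.


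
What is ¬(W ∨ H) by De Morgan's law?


De Morgan's law: ¬(P ∨ Q) ≡ ¬P ∧ ¬Q
¬(W ∨ H) = ¬W ∧ ¬H

¬W ∧ ¬H


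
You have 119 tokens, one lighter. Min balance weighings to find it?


Each weighing has 3 outcomes (left heavy / balance / right heavy), so k weighings distinguish at most 3^k cases; splitting into three near-equal groups achieves this.
Need 3^k ≥ 119: 3^4 = 81 < 119 ≤ 3^5 = 243
k = ⌈log₃(119)⌉ = 5

5


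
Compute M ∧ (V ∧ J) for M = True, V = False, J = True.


M = True, V = False, J = True
Step 1: V ∧ J = False AND True = False
Step 2: M ∧ False = True AND False = False
AND is true only when ALL operands are true.

False


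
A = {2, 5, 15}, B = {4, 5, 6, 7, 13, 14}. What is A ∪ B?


A = {2, 5, 15}
B = {4, 5, 6, 7, 13, 14}
Operation: union
All elements combined: 2, 4, 5, 6, 7, 13, 14, 15

{2, 4, 5, 6, 7, 13, 14, 15}


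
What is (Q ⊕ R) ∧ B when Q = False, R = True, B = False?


Q = False, R = True, B = False
Step 1: Q ⊕ R = False XOR True = True
Step 2: True ∧ B = True AND False = False
XOR true when exactly one of Q,R is true; then AND with B.

False


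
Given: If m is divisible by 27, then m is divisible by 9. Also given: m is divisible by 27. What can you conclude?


Modus ponens: P → Q, P ⊢ Q
P: m is divisible by 27
Q: m is divisible by 9
We have P → Q and P is true.
By modus ponens, Q must be true.

m is divisible by 9


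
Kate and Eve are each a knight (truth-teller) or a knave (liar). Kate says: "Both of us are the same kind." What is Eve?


Kate says: "Both of us are the same kind."
Case 1: Kate is a Knight (truth-teller)
  Statement is true → they ARE the same → Eve is also a Knight
Case 2: Kate is a Knave (liar)
  Statement is false → they are NOT the same → Eve is a Knight
In both cases, Eve is a Knight.

Knight


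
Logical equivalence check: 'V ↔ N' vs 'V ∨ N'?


Expression 1: V ↔ N
Expression 2: V ∨ N
Truth table (V N | Expr1 Expr2):
  T T |   T     T
  T F |   F     T   ← differ
  F T |   F     T   ← differ
  F F |   T     F   ← differ
Counterexample: V=T, N=F gives Expr1 = F but Expr2 = T, so the expressions are NOT logically equivalent.

No


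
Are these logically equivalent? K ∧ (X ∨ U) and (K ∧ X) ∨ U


Expression 1: K ∧ (X ∨ U)
Expression 2: (K ∧ X) ∨ U
Truth table (K X U | Expr1 Expr2):
  T T T |   T     T
  T T F |   T     T
  T F T |   T     T
  T F F |   F     F
  F T T |   F     T   ← differ
  F T F |   F     F
  F F T |   F     T   ← differ
  F F F |   F     F
Counterexample: K=F, X=T, U=T gives Expr1 = F but Expr2 = T, so the expressions are NOT logically equivalent.

No


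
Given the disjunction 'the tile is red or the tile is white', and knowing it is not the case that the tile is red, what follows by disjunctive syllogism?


Disjunctive syllogism: P ∨ Q, ¬P ⊢ Q
Disjunction: the tile is red ∨ the tile is white
We know it is not the case that the tile is red.
By disjunctive syllogism, the other disjunct must be true.

The tile is white


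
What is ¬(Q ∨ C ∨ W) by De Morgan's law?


De Morgan's law: ¬(P ∨ Q ∨ R) ≡ ¬P ∧ ¬Q ∧ ¬R
¬(Q ∨ C ∨ W) = ¬Q ∧ ¬C ∧ ¬W

¬Q ∧ ¬C ∧ ¬W


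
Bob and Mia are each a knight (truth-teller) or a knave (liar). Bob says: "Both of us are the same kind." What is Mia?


Bob says: "Both of us are the same kind."
Case 1: Bob is a Knight (truth-teller)
  Statement is true → they ARE the same → Mia is also a Knight
Case 2: Bob is a Knave (liar)
  Statement is false → they are NOT the same → Mia is a Knight
In both cases, Mia is a Knight.

Knight


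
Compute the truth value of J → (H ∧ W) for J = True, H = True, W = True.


J = True, H = True, W = True
Step 1: H ∧ W = True AND True = True
Step 2: J → (True): false only when J=True and consequent=False.
Result: True

True


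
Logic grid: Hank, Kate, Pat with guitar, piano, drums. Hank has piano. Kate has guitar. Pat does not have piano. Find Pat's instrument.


From clues:
  Kate → guitar
  Hank → piano
By elimination, Pat gets the remaining.

drums


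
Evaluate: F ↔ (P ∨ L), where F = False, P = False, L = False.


F = False, P = False, L = False
Step 1: P ∨ L = False OR False = False
Step 2: F ↔ (False): true when both sides have same truth value.
Result: False ↔ False = True

True


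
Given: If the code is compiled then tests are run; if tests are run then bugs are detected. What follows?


Hypothetical syllogism: P → Q, Q → R ⊢ P → R
Premise 1: the code is compiled → tests are run
Premise 2: tests are run → bugs are detected
Chain the implications: the middle term (tests are run) links the two.
Conclusion: If the code is compiled, then bugs are detected.

If the code is compiled, then bugs are detected.


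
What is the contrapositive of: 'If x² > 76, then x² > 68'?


Original: If x² > 76, then x² > 68
Contrapositive: If ¬Q, then ¬P
Negate Q: not (x² > 68)
Negate P: not (x² > 76)

If not (x² > 68), then not (x² > 76).


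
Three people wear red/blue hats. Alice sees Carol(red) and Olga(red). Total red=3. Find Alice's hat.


Total red = 3, seen red = 2
Own red = 3 - 2 = 1
Alice's hat is red.

red


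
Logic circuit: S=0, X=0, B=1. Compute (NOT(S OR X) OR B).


S OR X = 0
NOT(0) = 1
1 OR 1 = 1

1


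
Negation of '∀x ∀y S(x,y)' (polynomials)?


Original: ∀x ∀y S(x,y)
Rule: ¬∀→∃, ¬∃→∀, negate predicate.
Negation: ∃x ∃y ¬S(x,y)

∃x ∃y ¬S(x,y)


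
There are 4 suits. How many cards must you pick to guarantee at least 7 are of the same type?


Pigeonhole: to guarantee k in one of n categories, need (k-1)×n + 1.
k = 7, n = 4
Minimum = (7-1) × 4 + 1 = 6 × 4 + 1

25


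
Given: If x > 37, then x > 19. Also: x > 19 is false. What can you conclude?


Modus tollens: P → Q, ¬Q ⊢ ¬P
P: x > 37
Q: x > 19
We have P → Q and Q is false.
By modus tollens, P must be false.

It is not the case that x > 37


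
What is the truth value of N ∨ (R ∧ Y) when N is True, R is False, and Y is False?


N = True, R = False, Y = False
Step 1: R ∧ Y = False AND False = False
Step 2: N ∨ False = True OR False = True
AND evaluated first (higher precedence); then OR applied.

True


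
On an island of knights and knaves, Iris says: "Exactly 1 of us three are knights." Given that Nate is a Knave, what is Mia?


Iris claims exactly 1 knights among Iris, Nate, Mia.
Given: Nate is a Knave.

Case 1: Iris is a Knight (tells truth)
  Then exactly 1 of the three are knights.
  Counting Iris, Nate: 1 knight(s) so far. Need 0 more → Mia = Knave.
Case 2: Iris is a Knave (lies)
  Then the count is NOT 1.
  If Mia = Knight, count = 1 = 1 → claim would be true, contradicts lie.
  If Mia = Knave, count = 0 ≠ 1 → lie confirmed ✓

Mia is a Knave.

Knave


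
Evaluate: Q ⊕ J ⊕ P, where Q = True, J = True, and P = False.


Q = True, J = True, P = False
Step 1: Q ⊕ J = True XOR True = False
Step 2: False ⊕ P = False XOR False = False
XOR is true when an odd number of operands are true.

False


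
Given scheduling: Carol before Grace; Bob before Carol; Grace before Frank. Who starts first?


Constraints: Carol before Grace; Bob before Carol; Grace before Frank
The first task can have nothing scheduled before it, so it must never appear on the right of a 'before'.
Tasks appearing after some 'before': Grace, Carol, Frank.
The only task not in that list is Bob → it is first.

Bob


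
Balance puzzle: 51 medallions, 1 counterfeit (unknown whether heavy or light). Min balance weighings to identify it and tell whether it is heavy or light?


Let n = 51. 102 possibilities (n medallions × lighter/heavier); each weighing has 3 outcomes.
Bound for k weighings: say the first weighing puts j medallions on each pan. If it tips, the 2j weighed medallions remain suspects (each with a known direction) and k-1 weighings give 3^(k-1) outcomes; 3^(k-1) is odd, so 2j ≤ 3^(k-1) - 1. If it balances, the n - 2j unweighed medallions remain with direction unknown: 2(n - 2j) ≤ 3^(k-1) - 1 by the same parity argument. Adding, n ≤ (3^(k-1) - 1) + (3^(k-1) - 1)/2 = (3^k - 3)/2, and the classical three-group strategy achieves this (3 medallions in 2 weighings, 12 in 3, 39 in 4, 120 in 5).
So we need the smallest k with (3^k - 3)/2 ≥ 51.
k = 4: (3^4 - 3)/2 = 39 < 51 ✗
k = 5: (3^5 - 3)/2 = 120 ≥ 51 ✓

5


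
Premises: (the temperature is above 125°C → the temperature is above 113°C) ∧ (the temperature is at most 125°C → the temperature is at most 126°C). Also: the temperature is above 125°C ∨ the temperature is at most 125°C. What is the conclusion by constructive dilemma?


Constructive dilemma: (P → Q) ∧ (R → S), P ∨ R ⊢ Q ∨ S
Premise 1: the temperature is above 125°C → the temperature is above 113°C
Premise 2: the temperature is at most 125°C → the temperature is at most 126°C
Premise 3: the temperature is above 125°C ∨ the temperature is at most 125°C
Case 1: Assuming the temperature is above 125°C, then by Premise 1, the temperature is above 113°C.
Case 2: Assuming the temperature is at most 125°C, then by Premise 2, the temperature is at most 126°C.
Since one of the temperature is above 125°C or the temperature is at most 125°C must hold, we get the temperature is above 113°C or the temperature is at most 126°C.

The temperature is above 113°C or the temperature is at most 126°C.


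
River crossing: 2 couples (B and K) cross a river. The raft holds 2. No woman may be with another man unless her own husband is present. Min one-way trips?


Label couples B and K.
1. WB+WK → (far: WB,WK; near: HB,HK)
2. WB ←   (far: WK; near: HB,HK,WB)
3. HB+HK → (far: HB,HK,WK; near: WB)
4. HB ←   (far: HK,WK; near: HB,WB)  — HB returns, since WB is alone on near bank
5. HB+WB → (far: all four; near: empty)
Every state respects the constraint.
Minimum trips = 5

5


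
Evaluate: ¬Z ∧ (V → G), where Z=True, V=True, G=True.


Z = True, V = True, G = True
Expression: ¬Z ∧ (V → G)
Step 1: ¬Z = NOT True = False
Step 2: V → G = True → True (false only if V=True, G=False) = True
Step 3: (False) ∧ (True) = False AND True = False

False


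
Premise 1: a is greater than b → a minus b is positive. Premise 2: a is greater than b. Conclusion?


Modus ponens: P → Q, P ⊢ Q
P: a is greater than b
Q: a minus b is positive
We have P → Q and P is true.
By modus ponens, Q must be true.

a minus b is positive


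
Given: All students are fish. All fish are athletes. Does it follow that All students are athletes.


Premise 1: All students are fish.
Premise 2: All fish are athletes.
Conclusion: All students are athletes.
Barbara syllogism (AAA-1): All A are B, All B are C → All A are C.
Middle term (fish) distributed in premise 2.

Valid


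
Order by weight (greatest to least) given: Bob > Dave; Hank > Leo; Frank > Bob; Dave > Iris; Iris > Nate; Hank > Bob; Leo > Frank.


Constraints: Bob > Dave; Hank > Leo; Frank > Bob; Dave > Iris; Iris > Nate; Hank > Bob; Leo > Frank
Method: at each step, the next-highest is the one remaining person who never appears on the smaller side of a constraint between remaining people.
  Step 1: remaining {Hank, Frank, Bob, Leo, Iris, Dave, Nate}; on the smaller side: {Frank, Bob, Leo, Iris, Dave, Nate} → Hank is next (Hank > Leo; Hank > Bob).
  Step 2: remaining {Frank, Bob, Leo, Iris, Dave, Nate}; on the smaller side: {Frank, Bob, Iris, Dave, Nate} → Leo is next (Leo > Frank).
  Step 3: remaining {Frank, Bob, Iris, Dave, Nate}; on the smaller side: {Bob, Iris, Dave, Nate} → Frank is next (Frank > Bob).
  Step 4: remaining {Bob, Iris, Dave, Nate}; on the smaller side: {Iris, Dave, Nate} → Bob is next (Bob > Dave).
  Step 5: remaining {Iris, Dave, Nate}; on the smaller side: {Iris, Nate} → Dave is next (Dave > Iris).
  Step 6: remaining {Iris, Nate}; on the smaller side: {Nate} → Iris is next (Iris > Nate).
  Step 7: only Nate remains → lowest.
Final ranking (highest to lowest):

Hank > Leo > Frank > Bob > Dave > Iris > Nate


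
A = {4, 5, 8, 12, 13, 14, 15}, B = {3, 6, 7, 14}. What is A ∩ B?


A = {4, 5, 8, 12, 13, 14, 15}
B = {3, 6, 7, 14}
Operation: intersection
Elements in both: 14

{14}


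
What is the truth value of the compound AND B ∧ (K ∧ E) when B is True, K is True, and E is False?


B = True, K = True, E = False
Step 1: K ∧ E = True AND False = False
Step 2: B ∧ False = True AND False = False
AND is true only when ALL operands are true.

False


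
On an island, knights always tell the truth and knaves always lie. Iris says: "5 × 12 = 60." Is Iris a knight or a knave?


Statement: "5 × 12 = 60."
Actual: 5 × 12 = 60
Claimed: 60
Statement is TRUE → Iris tells the truth → Knight

Knight


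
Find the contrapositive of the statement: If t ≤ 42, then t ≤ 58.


Original: If t ≤ 42, then t ≤ 58
Contrapositive: If ¬Q, then ¬P
Negate Q: not (t ≤ 58)
Negate P: not (t ≤ 42)

If not (t ≤ 58), then not (t ≤ 42).


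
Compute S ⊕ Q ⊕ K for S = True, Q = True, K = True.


S = True, Q = True, K = True
Step 1: S ⊕ Q = True XOR True = False
Step 2: False ⊕ K = False XOR True = True
XOR is true when an odd number of operands are true.

True


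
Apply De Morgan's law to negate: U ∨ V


De Morgan's law: ¬(P ∨ Q) ≡ ¬P ∧ ¬Q
¬(U ∨ V) = ¬U ∧ ¬V

¬U ∧ ¬V


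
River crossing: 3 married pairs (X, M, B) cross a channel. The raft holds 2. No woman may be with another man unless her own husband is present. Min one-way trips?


Label couples X, M, B (H = husband, W = wife).
Counting alone: 6 people, the raft carries 2 and someone must bring it back, so each round trip nets at most +1 on the far side until the last crossing → at least 9 trips. The jealousy constraint makes 9 impossible; the shortest valid schedule has 11:
1. WX+WM →  (far: WX,WM; near: HX,HM,HB,WB)
2. WX ←       (far: WM; near: HX,HM,HB,WX,WB)
3. WX+WB →  (far: WX,WM,WB; near: HX,HM,HB)
4. WX ←       (far: WM,WB; near: HX,HM,HB,WX)
5. HM+HB →  (far: HM,WM,HB,WB; near: HX,WX)
6. HM+WM ←  (far: HB,WB; near: HX,WX,HM,WM)
7. HX+HM →  (far: HX,HM,HB,WB; near: WX,WM)
8. WB ←       (far: HX,HM,HB; near: WX,WM,WB)
9. WX+WM →  (far: HX,WX,HM,WM,HB; near: WB)
10. HB ←      (far: HX,WX,HM,WM; near: HB,WB)
11. HB+WB → (far: all six; near: empty)
In every state each wife is either with her husband or with no other man.
Minimum trips = 11

11


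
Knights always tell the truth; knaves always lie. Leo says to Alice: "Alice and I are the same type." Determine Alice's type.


Leo says: "Alice and I are the same type."
Case 1: Leo is a Knight (truth-teller)
  Statement is true → they ARE the same → Alice is also a Knight
Case 2: Leo is a Knave (liar)
  Statement is false → they are NOT the same → Alice is a Knight
In both cases, Alice is a Knight.

Knight


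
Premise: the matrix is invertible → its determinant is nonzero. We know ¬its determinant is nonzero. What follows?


Modus tollens: P → Q, ¬Q ⊢ ¬P
P: the matrix is invertible
Q: its determinant is nonzero
We have P → Q and Q is false.
By modus tollens, P must be false.

It is not the case that the matrix is invertible


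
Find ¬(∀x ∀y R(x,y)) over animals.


Original: ∀x ∀y R(x,y)
Rule: ¬∀→∃, ¬∃→∀, negate predicate.
Negation: ∃x ∃y ¬R(x,y)

∃x ∃y ¬R(x,y)


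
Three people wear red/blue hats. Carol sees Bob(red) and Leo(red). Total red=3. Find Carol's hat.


Total red = 3, seen red = 2
Own red = 3 - 2 = 1
Carol's hat is red.

red


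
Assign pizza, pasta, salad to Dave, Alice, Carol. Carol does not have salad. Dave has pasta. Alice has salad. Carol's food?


From clues:
  Dave → pasta
  Alice → salad
By elimination, Carol gets the remaining.

pizza


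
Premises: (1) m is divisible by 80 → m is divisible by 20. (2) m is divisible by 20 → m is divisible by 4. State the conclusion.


Hypothetical syllogism: P → Q, Q → R ⊢ P → R
Premise 1: m is divisible by 80 → m is divisible by 20
Premise 2: m is divisible by 20 → m is divisible by 4
Chain the implications: the middle term (m is divisible by 20) links the two.
Conclusion: If m is divisible by 80, then m is divisible by 4.

If m is divisible by 80, then m is divisible by 4.


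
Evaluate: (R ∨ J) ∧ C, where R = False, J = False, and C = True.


R = False, J = False, C = True
Step 1: R ∨ J = False OR False = False
Step 2: False ∧ C = False AND True = False
OR is true when at least one operand is true; AND requires both.

False


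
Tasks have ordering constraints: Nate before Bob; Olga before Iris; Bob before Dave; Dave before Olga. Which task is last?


Constraints: Nate before Bob; Olga before Iris; Bob before Dave; Dave before Olga
The last task can have nothing scheduled after it, so it must never appear on the left of a 'before'.
Tasks appearing before some other task: Nate, Olga, Bob, Dave.
The only task not in that list is Iris → it is last.

Iris


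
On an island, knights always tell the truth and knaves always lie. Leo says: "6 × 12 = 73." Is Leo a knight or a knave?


Statement: "6 × 12 = 73."
Actual: 6 × 12 = 72
Claimed: 73
Statement is FALSE → Leo lies → Knave

Knave


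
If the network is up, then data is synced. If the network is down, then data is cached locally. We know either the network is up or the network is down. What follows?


Constructive dilemma: (P → Q) ∧ (R → S), P ∨ R ⊢ Q ∨ S
Premise 1: the network is up → data is synced
Premise 2: the network is down → data is cached locally
Premise 3: the network is up ∨ the network is down
Case 1: Assuming the network is up, then by Premise 1, data is synced.
Case 2: Assuming the network is down, then by Premise 2, data is cached locally.
Since one of the network is up or the network is down must hold, we get data is synced or data is cached locally.

Data is synced or data is cached locally.


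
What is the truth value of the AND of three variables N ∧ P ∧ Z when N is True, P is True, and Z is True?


N = True, P = True, Z = True
Step 1: N ∧ P = True AND True = True
Step 2: (True) ∧ Z = (True) AND True = True
AND is true only when ALL operands are true.

True


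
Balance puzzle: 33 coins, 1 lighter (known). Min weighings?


Each weighing has 3 outcomes (left heavy / balance / right heavy), so k weighings distinguish at most 3^k cases; splitting into three near-equal groups achieves this.
Need 3^k ≥ 33: 3^3 = 27 < 33 ≤ 3^4 = 81
k = ⌈log₃(33)⌉ = 4

4


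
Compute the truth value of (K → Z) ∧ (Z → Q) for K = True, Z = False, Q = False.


K = True, Z = False, Q = False
Step 1: K → Z is false only when K=True and Z=False. Result: False
Step 2: Z → Q is false only when Z=True and Q=False. Result: True
Step 3: False ∧ True = False

False


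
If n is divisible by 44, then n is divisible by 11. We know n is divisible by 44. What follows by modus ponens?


Modus ponens: P → Q, P ⊢ Q
P: n is divisible by 44
Q: n is divisible by 11
We have P → Q and P is true.
By modus ponens, Q must be true.

n is divisible by 11


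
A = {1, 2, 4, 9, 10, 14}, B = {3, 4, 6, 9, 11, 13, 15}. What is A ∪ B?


A = {1, 2, 4, 9, 10, 14}
B = {3, 4, 6, 9, 11, 13, 15}
Operation: union
All elements combined: 1, 2, 3, 4, 6, 9, 10, 11, 13, 14, 15

{1, 2, 3, 4, 6, 9, 10, 11, 13, 14, 15}


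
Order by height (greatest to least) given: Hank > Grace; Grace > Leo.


Constraints: Hank > Grace; Grace > Leo
Method: at each step, the next-highest is the one remaining person who never appears on the smaller side of a constraint between remaining people.
  Step 1: remaining {Hank, Leo, Grace}; on the smaller side: {Leo, Grace} → Hank is next (Hank > Grace).
  Step 2: remaining {Leo, Grace}; on the smaller side: {Leo} → Grace is next (Grace > Leo).
  Step 3: only Leo remains → lowest.
Final ranking (highest to lowest):

Hank > Grace > Leo


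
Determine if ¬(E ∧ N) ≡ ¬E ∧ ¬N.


Expression 1: ¬(E ∧ N)
Expression 2: ¬E ∧ ¬N
Truth table (E N | Expr1 Expr2):
  T T |   F     F
  T F |   T     F   ← differ
  F T |   T     F   ← differ
  F F |   T     T
Counterexample: E=T, N=F gives Expr1 = T but Expr2 = F, so the expressions are NOT logically equivalent.

No


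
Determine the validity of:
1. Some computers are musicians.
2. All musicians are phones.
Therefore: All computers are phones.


Premise 1: Some computers are musicians.
Premise 2: All musicians are phones.
Conclusion: All computers are phones.
Fallacy: illicit minor. The minor term (computers) is distributed in the conclusion ('All computers ...') but undistributed in its premise ('Some computers are musicians' doesn't cover all computers).
Only 'Some computers are phones' follows, not 'All'.

Invalid


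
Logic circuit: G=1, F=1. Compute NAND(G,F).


G AND F = 1
NOT(1) = 0

0


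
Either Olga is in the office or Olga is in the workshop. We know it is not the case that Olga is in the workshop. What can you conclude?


Disjunctive syllogism: P ∨ Q, ¬P ⊢ Q
Disjunction: Olga is in the office ∨ Olga is in the workshop
We know it is not the case that Olga is in the workshop.
By disjunctive syllogism, the other disjunct must be true.

Olga is in the office


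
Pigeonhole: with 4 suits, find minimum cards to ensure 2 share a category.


Pigeonhole: to guarantee k in one of n categories, need (k-1)×n + 1.
k = 2, n = 4
Minimum = (2-1) × 4 + 1 = 1 × 4 + 1

5


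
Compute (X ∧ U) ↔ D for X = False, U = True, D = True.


X = False, U = True, D = True
Step 1: X ∧ U = False AND True = False
Step 2: (False) ↔ D: true when both sides have same truth value.
Result: False ↔ True = False

False


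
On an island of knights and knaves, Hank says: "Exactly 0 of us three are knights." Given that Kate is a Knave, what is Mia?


Hank claims exactly 0 knights among Hank, Kate, Mia.
Given: Kate is a Knave.

Case 1: Hank is a Knight (tells truth)
  Then exactly 0 of the three are knights.
  Counting Hank, Kate: 1 knight(s) so far. Need -1 more → impossible.
Case 2: Hank is a Knave (lies)
  Then the count is NOT 0.
  If Mia = Knave, count = 0 = 0 → claim would be true, contradicts lie.
  If Mia = Knight, count = 1 ≠ 0 → lie confirmed ✓

Mia is a Knight.

Knight


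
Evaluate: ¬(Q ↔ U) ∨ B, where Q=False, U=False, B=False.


Q = False, U = False, B = False
Expression: ¬(Q ↔ U) ∨ B
Step 1: Q ↔ U = (False iff False) = True
Step 2: ¬(Q ↔ U) = NOT True = False
Step 3: (False) ∨ B = False OR False = False

False


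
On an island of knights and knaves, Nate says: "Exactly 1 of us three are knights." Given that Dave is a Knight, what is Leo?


Nate claims exactly 1 knights among Nate, Dave, Leo.
Given: Dave is a Knight.

Case 1: Nate is a Knight (tells truth)
  Then exactly 1 of the three are knights.
  Counting Nate, Dave: 2 knight(s) so far. Need -1 more → impossible.
Case 2: Nate is a Knave (lies)
  Then the count is NOT 1.
  If Leo = Knave, count = 1 = 1 → claim would be true, contradicts lie.
  If Leo = Knight, count = 2 ≠ 1 → lie confirmed ✓

Leo is a Knight.

Knight


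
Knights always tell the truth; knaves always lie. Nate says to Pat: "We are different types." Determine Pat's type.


Nate says: "We are different types."
Case 1: Nate is a Knight (truth-teller)
  Statement is true → they ARE different → Pat is a Knave
Case 2: Nate is a Knave (liar)
  Statement is false → they are NOT different → Pat is a Knave
In both cases, Pat is a Knave.

Knave


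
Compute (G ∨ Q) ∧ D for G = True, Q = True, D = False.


G = True, Q = True, D = False
Step 1: G ∨ Q = True OR True = True
Step 2: True ∧ D = True AND False = False
OR is true when at least one operand is true; AND requires both.

False


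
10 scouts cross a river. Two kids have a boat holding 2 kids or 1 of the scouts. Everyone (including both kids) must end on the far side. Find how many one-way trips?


Per crossing of one of the scouts: kids→, one←, one of the scouts→, one← = 4 trips
10 × 4 = 40, + 1 final kids→ = 41
Minimum trips = 41

41


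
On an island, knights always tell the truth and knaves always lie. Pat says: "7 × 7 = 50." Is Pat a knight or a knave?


Statement: "7 × 7 = 50."
Actual: 7 × 7 = 49
Claimed: 50
Statement is FALSE → Pat lies → Knave

Knave


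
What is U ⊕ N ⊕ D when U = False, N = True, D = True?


U = False, N = True, D = True
Step 1: U ⊕ N = False XOR True = True
Step 2: True ⊕ D = True XOR True = False
XOR is true when an odd number of operands are true.

False


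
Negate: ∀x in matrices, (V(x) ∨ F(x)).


Original: ∀x (V(x) ∨ F(x))
Rule: ¬∀→∃, ¬∃→∀, negate predicate.
Negation: ∃x (¬V(x) ∧ ¬F(x))

∃x (¬V(x) ∧ ¬F(x))


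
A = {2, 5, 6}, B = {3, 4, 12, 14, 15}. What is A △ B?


A = {2, 5, 6}
B = {3, 4, 12, 14, 15}
Operation: symmetric difference
In A only: [2, 5, 6], in B only: [3, 4, 12, 14, 15]

{2, 3, 4, 5, 6, 12, 14, 15}


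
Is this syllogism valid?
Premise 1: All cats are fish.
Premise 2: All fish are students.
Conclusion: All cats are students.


Premise 1: All cats are fish.
Premise 2: All fish are students.
Conclusion: All cats are students.
Barbara syllogism (AAA-1): All A are B, All B are C → All A are C.
Middle term (fish) distributed in premise 2.

Valid


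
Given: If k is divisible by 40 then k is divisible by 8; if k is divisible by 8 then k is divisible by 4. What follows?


Hypothetical syllogism: P → Q, Q → R ⊢ P → R
Premise 1: k is divisible by 40 → k is divisible by 8
Premise 2: k is divisible by 8 → k is divisible by 4
Chain the implications: the middle term (k is divisible by 8) links the two.
Conclusion: If k is divisible by 40, then k is divisible by 4.

If k is divisible by 40, then k is divisible by 4.


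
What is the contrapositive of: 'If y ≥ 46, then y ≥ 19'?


Original: If y ≥ 46, then y ≥ 19
Contrapositive: If ¬Q, then ¬P
Negate Q: not (y ≥ 19)
Negate P: not (y ≥ 46)

If not (y ≥ 19), then not (y ≥ 46).


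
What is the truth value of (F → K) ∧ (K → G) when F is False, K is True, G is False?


F = False, K = True, G = False
Step 1: F → K is false only when F=True and K=False. Result: True
Step 2: K → G is false only when K=True and G=False. Result: False
Step 3: True ∧ False = False

False


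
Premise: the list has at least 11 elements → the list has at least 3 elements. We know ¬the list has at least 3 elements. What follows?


Modus tollens: P → Q, ¬Q ⊢ ¬P
P: the list has at least 11 elements
Q: the list has at least 3 elements
We have P → Q and Q is false.
By modus tollens, P must be false.

It is not the case that the list has at least 11 elements


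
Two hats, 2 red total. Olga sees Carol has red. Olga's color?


Total red = 2, Carol = red
Red accounted for: 1
Remaining for Olga: 1
Olga's hat is red.

red


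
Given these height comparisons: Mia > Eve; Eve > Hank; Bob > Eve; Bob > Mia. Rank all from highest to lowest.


Constraints: Mia > Eve; Eve > Hank; Bob > Eve; Bob > Mia
Method: at each step, the next-highest is the one remaining person who never appears on the smaller side of a constraint between remaining people.
  Step 1: remaining {Bob, Eve, Hank, Mia}; on the smaller side: {Eve, Hank, Mia} → Bob is next (Bob > Eve; Bob > Mia).
  Step 2: remaining {Eve, Hank, Mia}; on the smaller side: {Eve, Hank} → Mia is next (Mia > Eve).
  Step 3: remaining {Eve, Hank}; on the smaller side: {Hank} → Eve is next (Eve > Hank).
  Step 4: only Hank remains → lowest.
Final ranking (highest to lowest):

Bob > Mia > Eve > Hank


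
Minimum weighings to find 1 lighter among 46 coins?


Each weighing has 3 outcomes (left heavy / balance / right heavy), so k weighings distinguish at most 3^k cases; splitting into three near-equal groups achieves this.
Need 3^k ≥ 46: 3^3 = 27 < 46 ≤ 3^4 = 81
k = ⌈log₃(46)⌉ = 4

4


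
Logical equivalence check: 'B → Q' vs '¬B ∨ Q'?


Expression 1: B → Q
Expression 2: ¬B ∨ Q
Truth table (B Q | Expr1 Expr2):
  T T |   T     T
  T F |   F     F
  F T |   T     T
  F F |   T     T
All 4 rows agree, so the expressions are logically equivalent.

Yes


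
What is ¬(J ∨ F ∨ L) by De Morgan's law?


De Morgan's law: ¬(P ∨ Q ∨ R) ≡ ¬P ∧ ¬Q ∧ ¬R
¬(J ∨ F ∨ L) = ¬J ∧ ¬F ∧ ¬L

¬J ∧ ¬F ∧ ¬L


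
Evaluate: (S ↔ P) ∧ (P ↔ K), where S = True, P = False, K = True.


S = True, P = False, K = True
Step 1: S ↔ P is true when S and P have the same value. Result: False
Step 2: P ↔ K is true when P and K have the same value. Result: False
Step 3: False ∧ False = False

False


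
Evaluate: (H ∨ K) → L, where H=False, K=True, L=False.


H = False, K = True, L = False
Expression: (H ∨ K) → L
Step 1: H ∨ K = False OR True = True
Step 2: (True) → L = True → False (false only if antecedent True and consequent False) = False

False


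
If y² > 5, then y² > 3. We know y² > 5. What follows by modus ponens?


Modus ponens: P → Q, P ⊢ Q
P: y² > 5
Q: y² > 3
We have P → Q and P is true.
By modus ponens, Q must be true.

y² > 3


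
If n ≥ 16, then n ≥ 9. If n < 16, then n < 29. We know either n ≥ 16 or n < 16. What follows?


Constructive dilemma: (P → Q) ∧ (R → S), P ∨ R ⊢ Q ∨ S
Premise 1: n ≥ 16 → n ≥ 9
Premise 2: n < 16 → n < 29
Premise 3: n ≥ 16 ∨ n < 16
Case 1: Assuming n ≥ 16, then by Premise 1, n ≥ 9.
Case 2: Assuming n < 16, then by Premise 2, n < 29.
Since one of n ≥ 16 or n < 16 must hold, we get n ≥ 9 or n < 29.

n ≥ 9 or n < 29.


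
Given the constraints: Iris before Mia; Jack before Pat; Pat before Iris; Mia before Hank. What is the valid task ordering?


Constraints: Iris before Mia; Jack before Pat; Pat before Iris; Mia before Hank
Method: repeatedly schedule the remaining task that has no remaining task required before it.
  Step 1: remaining {Hank, Mia, Pat, Jack, Iris}; every task except Jack still has a predecessor pending → schedule Jack.
  Step 2: remaining {Hank, Mia, Pat, Iris}; every task except Pat still has a predecessor pending → schedule Pat.
  Step 3: remaining {Hank, Mia, Iris}; every task except Iris still has a predecessor pending → schedule Iris.
  Step 4: remaining {Hank, Mia}; every task except Mia still has a predecessor pending → schedule Mia.
  Step 5: only Hank remains → schedule Hank.
Resulting order:

Jack → Pat → Iris → Mia → Hank


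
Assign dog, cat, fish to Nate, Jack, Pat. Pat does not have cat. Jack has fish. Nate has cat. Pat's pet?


From clues:
  Nate → cat
  Jack → fish
By elimination, Pat gets the remaining.

dog


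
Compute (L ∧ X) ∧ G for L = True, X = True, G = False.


L = True, X = True, G = False
Step 1: L ∧ X = True AND True = True
Step 2: True ∧ G = True AND False = False
AND is true only when ALL operands are true.

False


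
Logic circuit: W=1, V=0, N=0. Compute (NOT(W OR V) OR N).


W OR V = 1
NOT(1) = 0
0 OR 0 = 0

0


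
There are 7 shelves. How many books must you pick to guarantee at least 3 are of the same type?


Pigeonhole: to guarantee k in one of n categories, need (k-1)×n + 1.
k = 3, n = 7
Minimum = (3-1) × 7 + 1 = 2 × 7 + 1

15


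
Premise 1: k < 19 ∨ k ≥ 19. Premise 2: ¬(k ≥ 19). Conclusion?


Disjunctive syllogism: P ∨ Q, ¬P ⊢ Q
Disjunction: k < 19 ∨ k ≥ 19
We know it is not the case that k ≥ 19.
By disjunctive syllogism, the other disjunct must be true.

k < 19


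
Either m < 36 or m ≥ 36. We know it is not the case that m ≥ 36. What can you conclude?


Disjunctive syllogism: P ∨ Q, ¬P ⊢ Q
Disjunction: m < 36 ∨ m ≥ 36
We know it is not the case that m ≥ 36.
By disjunctive syllogism, the other disjunct must be true.

m < 36


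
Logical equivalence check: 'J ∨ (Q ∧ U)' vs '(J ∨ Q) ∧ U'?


Expression 1: J ∨ (Q ∧ U)
Expression 2: (J ∨ Q) ∧ U
Truth table (J Q U | Expr1 Expr2):
  T T T |   T     T
  T T F |   T     F   ← differ
  T F T |   T     T
  T F F |   T     F   ← differ
  F T T |   T     T
  F T F |   F     F
  F F T |   F     F
  F F F |   F     F
Counterexample: J=T, Q=T, U=F gives Expr1 = T but Expr2 = F, so the expressions are NOT logically equivalent.

No
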